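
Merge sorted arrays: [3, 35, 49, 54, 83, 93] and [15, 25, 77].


Take 3 from A
Take 15 from B
Take 25 from B
Take 35 from A
Take 49 from A
Take 54 from A
Take 77 from B

Merged: [3, 15, 25, 35, 49, 54, 77, 83, 93]


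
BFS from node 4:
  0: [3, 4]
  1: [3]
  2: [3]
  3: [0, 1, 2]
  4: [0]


Visit 4, enqueue [0]
Visit 0, enqueue [3]
Visit 3, enqueue [1, 2]
Visit 1, enqueue []
Visit 2, enqueue []

BFS order: [4, 0, 3, 1, 2]


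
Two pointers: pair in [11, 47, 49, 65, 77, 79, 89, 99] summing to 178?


lo=0(11)+hi=7(99)=110
lo=1(47)+hi=7(99)=146
lo=2(49)+hi=7(99)=148
lo=3(65)+hi=7(99)=164
lo=4(77)+hi=7(99)=176
lo=5(79)+hi=7(99)=178

Yes: 79+99=178


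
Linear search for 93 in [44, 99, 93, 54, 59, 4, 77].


i=0: 44!=93
i=1: 99!=93
i=2: 93==93 found!

Found at 2, 3 comps


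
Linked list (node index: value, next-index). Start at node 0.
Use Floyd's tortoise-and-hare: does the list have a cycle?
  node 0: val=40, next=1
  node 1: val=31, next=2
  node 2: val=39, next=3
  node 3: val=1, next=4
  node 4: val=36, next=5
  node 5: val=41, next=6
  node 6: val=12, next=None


Floyd's tortoise (slow, +1) and hare (fast, +2):
  init: slow=0, fast=0
  step 1: slow=1, fast=2
  step 2: slow=2, fast=4
  step 3: slow=3, fast=6
  step 4: fast -> None, no cycle

Cycle: no


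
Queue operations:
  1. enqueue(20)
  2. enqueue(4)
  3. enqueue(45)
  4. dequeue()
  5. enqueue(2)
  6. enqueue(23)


enqueue(20) -> [20]
enqueue(4) -> [20, 4]
enqueue(45) -> [20, 4, 45]
dequeue()->20, [4, 45]
enqueue(2) -> [4, 45, 2]
enqueue(23) -> [4, 45, 2, 23]

Final queue: [4, 45, 2, 23]


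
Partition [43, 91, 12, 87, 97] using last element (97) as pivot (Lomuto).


Pivot: 97
  43 <= 97: advance i (no swap)
  91 <= 97: advance i (no swap)
  12 <= 97: advance i (no swap)
  87 <= 97: advance i (no swap)
Place pivot at 4: [43, 91, 12, 87, 97]

Partitioned: [43, 91, 12, 87, 97]


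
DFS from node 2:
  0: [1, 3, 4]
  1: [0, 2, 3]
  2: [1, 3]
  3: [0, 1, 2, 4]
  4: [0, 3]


Visit 2, push [3, 1]
Visit 1, push [3, 0]
Visit 0, push [4, 3]
Visit 3, push [4]
Visit 4, push []

DFS order: [2, 1, 0, 3, 4]


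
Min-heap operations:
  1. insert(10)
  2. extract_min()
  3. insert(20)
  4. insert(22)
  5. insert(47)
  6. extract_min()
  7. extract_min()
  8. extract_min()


insert(10) -> [10]
extract_min()->10, []
insert(20) -> [20]
insert(22) -> [20, 22]
insert(47) -> [20, 22, 47]
extract_min()->20, [22, 47]
extract_min()->22, [47]
extract_min()->47, []

Final heap: []


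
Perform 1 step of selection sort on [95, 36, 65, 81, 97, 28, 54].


Initial: [95, 36, 65, 81, 97, 28, 54]
Step 1: min=28 at 5
  Swap: [28, 36, 65, 81, 97, 95, 54]

After 1 step: [28, 36, 65, 81, 97, 95, 54]


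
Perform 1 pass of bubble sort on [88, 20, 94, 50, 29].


Initial: [88, 20, 94, 50, 29]
Pass 1: [20, 88, 50, 29, 94] (3 swaps)

After 1 pass: [20, 88, 50, 29, 94]


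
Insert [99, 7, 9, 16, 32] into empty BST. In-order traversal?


Insert 99: root
Insert 7: L from 99
Insert 9: L from 99 -> R from 7
Insert 16: L from 99 -> R from 7 -> R from 9
Insert 32: L from 99 -> R from 7 -> R from 9 -> R from 16

In-order: [7, 9, 16, 32, 99]


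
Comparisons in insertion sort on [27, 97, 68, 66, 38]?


Algorithm: insertion sort
Input: [27, 97, 68, 66, 38]
Sorted: [27, 38, 66, 68, 97]

10


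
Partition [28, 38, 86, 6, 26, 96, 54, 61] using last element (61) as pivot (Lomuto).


Pivot: 61
  28 <= 61: advance i (no swap)
  38 <= 61: advance i (no swap)
  6 <= 61: swap -> [28, 38, 6, 86, 26, 96, 54, 61]
  26 <= 61: swap -> [28, 38, 6, 26, 86, 96, 54, 61]
  54 <= 61: swap -> [28, 38, 6, 26, 54, 96, 86, 61]
Place pivot at 5: [28, 38, 6, 26, 54, 61, 86, 96]

Partitioned: [28, 38, 6, 26, 54, 61, 86, 96]


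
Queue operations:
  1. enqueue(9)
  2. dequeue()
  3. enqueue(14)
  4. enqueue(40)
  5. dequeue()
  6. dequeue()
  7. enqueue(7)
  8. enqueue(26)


enqueue(9) -> [9]
dequeue()->9, []
enqueue(14) -> [14]
enqueue(40) -> [14, 40]
dequeue()->14, [40]
dequeue()->40, []
enqueue(7) -> [7]
enqueue(26) -> [7, 26]

Final queue: [7, 26]


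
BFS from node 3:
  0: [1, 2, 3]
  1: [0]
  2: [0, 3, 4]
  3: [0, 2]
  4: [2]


Visit 3, enqueue [0, 2]
Visit 0, enqueue [1]
Visit 2, enqueue [4]
Visit 1, enqueue []
Visit 4, enqueue []

BFS order: [3, 0, 2, 1, 4]


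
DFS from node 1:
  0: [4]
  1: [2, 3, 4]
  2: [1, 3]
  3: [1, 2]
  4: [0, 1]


Visit 1, push [4, 3, 2]
Visit 2, push [3]
Visit 3, push []
Visit 4, push [0]
Visit 0, push []

DFS order: [1, 2, 3, 4, 0]


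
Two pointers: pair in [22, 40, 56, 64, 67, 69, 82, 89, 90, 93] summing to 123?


lo=0(22)+hi=9(93)=115
lo=1(40)+hi=9(93)=133
lo=1(40)+hi=8(90)=130
lo=1(40)+hi=7(89)=129
lo=1(40)+hi=6(82)=122
lo=2(56)+hi=6(82)=138
lo=2(56)+hi=5(69)=125
lo=2(56)+hi=4(67)=123

Yes: 56+67=123


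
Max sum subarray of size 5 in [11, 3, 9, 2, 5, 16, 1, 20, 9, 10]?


[0:5]: 30
[1:6]: 35
[2:7]: 33
[3:8]: 44
[4:9]: 51
[5:10]: 56

Max: 56 at [5:10]


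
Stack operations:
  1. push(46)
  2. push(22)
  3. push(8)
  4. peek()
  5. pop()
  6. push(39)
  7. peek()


push(46) -> [46]
push(22) -> [46, 22]
push(8) -> [46, 22, 8]
peek()->8
pop()->8, [46, 22]
push(39) -> [46, 22, 39]
peek()->39

Final stack: [46, 22, 39]


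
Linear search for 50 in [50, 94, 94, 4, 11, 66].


i=0: 50==50 found!

Found at 0, 1 comps


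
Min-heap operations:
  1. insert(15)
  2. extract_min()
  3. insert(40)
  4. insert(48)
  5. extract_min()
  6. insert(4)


insert(15) -> [15]
extract_min()->15, []
insert(40) -> [40]
insert(48) -> [40, 48]
extract_min()->40, [48]
insert(4) -> [4, 48]

Final heap: [4, 48]


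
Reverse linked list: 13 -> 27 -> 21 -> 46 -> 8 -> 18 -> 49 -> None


Step 1: curr=13, set curr.next=prev(None) | reversed so far: 13
Step 2: curr=27, set curr.next=prev(13) | reversed so far: 27 -> 13
Step 3: curr=21, set curr.next=prev(27) | reversed so far: 21 -> 27 -> 13
Step 4: curr=46, set curr.next=prev(21) | reversed so far: 46 -> 21 -> 27 -> 13
Step 5: curr=8, set curr.next=prev(46) | reversed so far: 8 -> 46 -> 21 -> 27 -> 13
Step 6: curr=18, set curr.next=prev(8) | reversed so far: 18 -> 8 -> 46 -> 21 -> 27 -> 13
Step 7: curr=49, set curr.next=prev(18) | reversed so far: 49 -> 18 -> 8 -> 46 -> 21 -> 27 -> 13

49 -> 18 -> 8 -> 46 -> 21 -> 27 -> 13 -> None


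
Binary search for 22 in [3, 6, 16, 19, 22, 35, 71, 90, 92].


Step 1: lo=0, hi=8, mid=4, val=22

Found at index 4


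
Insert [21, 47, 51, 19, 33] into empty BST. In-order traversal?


Insert 21: root
Insert 47: R from 21
Insert 51: R from 21 -> R from 47
Insert 19: L from 21
Insert 33: R from 21 -> L from 47

In-order: [19, 21, 33, 47, 51]


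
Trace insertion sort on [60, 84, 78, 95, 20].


Initial: [60, 84, 78, 95, 20]
Insert 84: [60, 84, 78, 95, 20]
Insert 78: [60, 78, 84, 95, 20]
Insert 95: [60, 78, 84, 95, 20]
Insert 20: [20, 60, 78, 84, 95]

Sorted: [20, 60, 78, 84, 95]


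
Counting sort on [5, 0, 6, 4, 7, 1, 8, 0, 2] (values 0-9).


Input: [5, 0, 6, 4, 7, 1, 8, 0, 2]
Counts: [2, 1, 1, 0, 1, 1, 1, 1, 1, 0]

Sorted: [0, 0, 1, 2, 4, 5, 6, 7, 8]


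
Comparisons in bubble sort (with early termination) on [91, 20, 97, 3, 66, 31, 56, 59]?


Algorithm: bubble sort (with early termination)
Input: [91, 20, 97, 3, 66, 31, 56, 59]
Sorted: [3, 20, 31, 56, 59, 66, 91, 97]

22


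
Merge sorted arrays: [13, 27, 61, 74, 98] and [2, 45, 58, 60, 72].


Take 2 from B
Take 13 from A
Take 27 from A
Take 45 from B
Take 58 from B
Take 60 from B
Take 61 from A
Take 72 from B

Merged: [2, 13, 27, 45, 58, 60, 61, 72, 74, 98]


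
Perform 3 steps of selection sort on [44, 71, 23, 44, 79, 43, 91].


Initial: [44, 71, 23, 44, 79, 43, 91]
Step 1: min=23 at 2
  Swap: [23, 71, 44, 44, 79, 43, 91]
Step 2: min=43 at 5
  Swap: [23, 43, 44, 44, 79, 71, 91]
Step 3: min=44 at 2
  Swap: [23, 43, 44, 44, 79, 71, 91]

After 3 steps: [23, 43, 44, 44, 79, 71, 91]


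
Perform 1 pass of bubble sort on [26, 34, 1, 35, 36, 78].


Initial: [26, 34, 1, 35, 36, 78]
Pass 1: [26, 1, 34, 35, 36, 78] (1 swaps)

After 1 pass: [26, 1, 34, 35, 36, 78]


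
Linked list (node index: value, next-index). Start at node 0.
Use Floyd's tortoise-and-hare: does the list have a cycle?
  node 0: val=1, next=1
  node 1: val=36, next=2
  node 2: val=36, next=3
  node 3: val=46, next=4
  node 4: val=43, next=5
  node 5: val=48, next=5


Floyd's tortoise (slow, +1) and hare (fast, +2):
  init: slow=0, fast=0
  step 1: slow=1, fast=2
  step 2: slow=2, fast=4
  step 3: slow=3, fast=5
  step 4: slow=4, fast=5
  step 5: slow=5, fast=5
  slow == fast at node 5: cycle detected

Cycle: yes


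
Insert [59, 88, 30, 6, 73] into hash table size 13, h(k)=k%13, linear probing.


Insert 59: h=7 -> slot 7
Insert 88: h=10 -> slot 10
Insert 30: h=4 -> slot 4
Insert 6: h=6 -> slot 6
Insert 73: h=8 -> slot 8

Table: [None, None, None, None, 30, None, 6, 59, 73, None, 88, None, None]


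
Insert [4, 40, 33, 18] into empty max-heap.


Insert 4: [4]
Insert 40: [40, 4]
Insert 33: [40, 4, 33]
Insert 18: [40, 18, 33, 4]

Final heap: [40, 18, 33, 4]


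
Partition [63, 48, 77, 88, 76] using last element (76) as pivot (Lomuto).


Pivot: 76
  63 <= 76: advance i (no swap)
  48 <= 76: advance i (no swap)
Place pivot at 2: [63, 48, 76, 88, 77]

Partitioned: [63, 48, 76, 88, 77]


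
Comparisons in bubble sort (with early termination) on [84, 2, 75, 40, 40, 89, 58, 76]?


Algorithm: bubble sort (with early termination)
Input: [84, 2, 75, 40, 40, 89, 58, 76]
Sorted: [2, 40, 40, 58, 75, 76, 84, 89]

22


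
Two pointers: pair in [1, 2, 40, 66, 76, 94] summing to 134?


lo=0(1)+hi=5(94)=95
lo=1(2)+hi=5(94)=96
lo=2(40)+hi=5(94)=134

Yes: 40+94=134


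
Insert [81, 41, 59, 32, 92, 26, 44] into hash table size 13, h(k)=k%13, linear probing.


Insert 81: h=3 -> slot 3
Insert 41: h=2 -> slot 2
Insert 59: h=7 -> slot 7
Insert 32: h=6 -> slot 6
Insert 92: h=1 -> slot 1
Insert 26: h=0 -> slot 0
Insert 44: h=5 -> slot 5

Table: [26, 92, 41, 81, None, 44, 32, 59, None, None, None, None, None]


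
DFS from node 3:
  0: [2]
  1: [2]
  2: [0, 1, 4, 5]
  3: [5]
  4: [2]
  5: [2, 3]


Visit 3, push [5]
Visit 5, push [2]
Visit 2, push [4, 1, 0]
Visit 0, push []
Visit 1, push []
Visit 4, push []

DFS order: [3, 5, 2, 0, 1, 4]


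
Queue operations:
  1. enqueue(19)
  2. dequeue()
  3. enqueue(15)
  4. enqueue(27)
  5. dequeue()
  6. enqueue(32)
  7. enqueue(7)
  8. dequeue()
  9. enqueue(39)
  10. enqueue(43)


enqueue(19) -> [19]
dequeue()->19, []
enqueue(15) -> [15]
enqueue(27) -> [15, 27]
dequeue()->15, [27]
enqueue(32) -> [27, 32]
enqueue(7) -> [27, 32, 7]
dequeue()->27, [32, 7]
enqueue(39) -> [32, 7, 39]
enqueue(43) -> [32, 7, 39, 43]

Final queue: [32, 7, 39, 43]


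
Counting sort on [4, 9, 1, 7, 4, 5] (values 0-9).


Input: [4, 9, 1, 7, 4, 5]
Counts: [0, 1, 0, 0, 2, 1, 0, 1, 0, 1]

Sorted: [1, 4, 4, 5, 7, 9]


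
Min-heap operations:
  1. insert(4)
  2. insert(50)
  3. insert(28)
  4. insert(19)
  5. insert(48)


insert(4) -> [4]
insert(50) -> [4, 50]
insert(28) -> [4, 50, 28]
insert(19) -> [4, 19, 28, 50]
insert(48) -> [4, 19, 28, 50, 48]

Final heap: [4, 19, 28, 50, 48]


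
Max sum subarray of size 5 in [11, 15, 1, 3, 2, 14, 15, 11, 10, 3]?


[0:5]: 32
[1:6]: 35
[2:7]: 35
[3:8]: 45
[4:9]: 52
[5:10]: 53

Max: 53 at [5:10]


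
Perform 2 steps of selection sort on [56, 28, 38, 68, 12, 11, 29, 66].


Initial: [56, 28, 38, 68, 12, 11, 29, 66]
Step 1: min=11 at 5
  Swap: [11, 28, 38, 68, 12, 56, 29, 66]
Step 2: min=12 at 4
  Swap: [11, 12, 38, 68, 28, 56, 29, 66]

After 2 steps: [11, 12, 38, 68, 28, 56, 29, 66]


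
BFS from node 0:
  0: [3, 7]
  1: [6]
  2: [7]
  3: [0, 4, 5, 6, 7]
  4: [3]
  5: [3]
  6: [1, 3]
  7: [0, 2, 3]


Visit 0, enqueue [3, 7]
Visit 3, enqueue [4, 5, 6]
Visit 7, enqueue [2]
Visit 4, enqueue []
Visit 5, enqueue []
Visit 6, enqueue [1]
Visit 2, enqueue []
Visit 1, enqueue []

BFS order: [0, 3, 7, 4, 5, 6, 2, 1]


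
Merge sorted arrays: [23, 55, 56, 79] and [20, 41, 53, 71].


Take 20 from B
Take 23 from A
Take 41 from B
Take 53 from B
Take 55 from A
Take 56 from A
Take 71 from B

Merged: [20, 23, 41, 53, 55, 56, 71, 79]


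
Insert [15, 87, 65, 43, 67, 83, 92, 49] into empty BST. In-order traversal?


Insert 15: root
Insert 87: R from 15
Insert 65: R from 15 -> L from 87
Insert 43: R from 15 -> L from 87 -> L from 65
Insert 67: R from 15 -> L from 87 -> R from 65
Insert 83: R from 15 -> L from 87 -> R from 65 -> R from 67
Insert 92: R from 15 -> R from 87
Insert 49: R from 15 -> L from 87 -> L from 65 -> R from 43

In-order: [15, 43, 49, 65, 67, 83, 87, 92]


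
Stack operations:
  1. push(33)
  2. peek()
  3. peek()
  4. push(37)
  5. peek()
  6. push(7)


push(33) -> [33]
peek()->33
peek()->33
push(37) -> [33, 37]
peek()->37
push(7) -> [33, 37, 7]

Final stack: [33, 37, 7]


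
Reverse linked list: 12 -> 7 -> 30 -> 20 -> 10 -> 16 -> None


Step 1: curr=12, set curr.next=prev(None) | reversed so far: 12
Step 2: curr=7, set curr.next=prev(12) | reversed so far: 7 -> 12
Step 3: curr=30, set curr.next=prev(7) | reversed so far: 30 -> 7 -> 12
Step 4: curr=20, set curr.next=prev(30) | reversed so far: 20 -> 30 -> 7 -> 12
Step 5: curr=10, set curr.next=prev(20) | reversed so far: 10 -> 20 -> 30 -> 7 -> 12
Step 6: curr=16, set curr.next=prev(10) | reversed so far: 16 -> 10 -> 20 -> 30 -> 7 -> 12

16 -> 10 -> 20 -> 30 -> 7 -> 12 -> None


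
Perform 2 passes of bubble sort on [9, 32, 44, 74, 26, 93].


Initial: [9, 32, 44, 74, 26, 93]
Pass 1: [9, 32, 44, 26, 74, 93] (1 swaps)
Pass 2: [9, 32, 26, 44, 74, 93] (1 swaps)

After 2 passes: [9, 32, 26, 44, 74, 93]


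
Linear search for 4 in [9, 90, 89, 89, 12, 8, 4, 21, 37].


i=0: 9!=4
i=1: 90!=4
i=2: 89!=4
i=3: 89!=4
i=4: 12!=4
i=5: 8!=4
i=6: 4==4 found!

Found at 6, 7 comps


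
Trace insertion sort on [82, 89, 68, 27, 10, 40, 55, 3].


Initial: [82, 89, 68, 27, 10, 40, 55, 3]
Insert 89: [82, 89, 68, 27, 10, 40, 55, 3]
Insert 68: [68, 82, 89, 27, 10, 40, 55, 3]
Insert 27: [27, 68, 82, 89, 10, 40, 55, 3]
Insert 10: [10, 27, 68, 82, 89, 40, 55, 3]
Insert 40: [10, 27, 40, 68, 82, 89, 55, 3]
Insert 55: [10, 27, 40, 55, 68, 82, 89, 3]
Insert 3: [3, 10, 27, 40, 55, 68, 82, 89]

Sorted: [3, 10, 27, 40, 55, 68, 82, 89]


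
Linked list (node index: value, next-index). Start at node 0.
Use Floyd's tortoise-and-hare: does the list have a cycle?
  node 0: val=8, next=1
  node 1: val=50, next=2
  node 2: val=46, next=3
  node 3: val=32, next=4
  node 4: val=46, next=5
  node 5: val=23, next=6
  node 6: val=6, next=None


Floyd's tortoise (slow, +1) and hare (fast, +2):
  init: slow=0, fast=0
  step 1: slow=1, fast=2
  step 2: slow=2, fast=4
  step 3: slow=3, fast=6
  step 4: fast -> None, no cycle

Cycle: no


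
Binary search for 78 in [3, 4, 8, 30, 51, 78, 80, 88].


Step 1: lo=0, hi=7, mid=3, val=30
Step 2: lo=4, hi=7, mid=5, val=78

Found at index 5


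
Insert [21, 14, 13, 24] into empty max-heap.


Insert 21: [21]
Insert 14: [21, 14]
Insert 13: [21, 14, 13]
Insert 24: [24, 21, 13, 14]

Final heap: [24, 21, 13, 14]


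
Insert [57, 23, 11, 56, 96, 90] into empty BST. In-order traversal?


Insert 57: root
Insert 23: L from 57
Insert 11: L from 57 -> L from 23
Insert 56: L from 57 -> R from 23
Insert 96: R from 57
Insert 90: R from 57 -> L from 96

In-order: [11, 23, 56, 57, 90, 96]


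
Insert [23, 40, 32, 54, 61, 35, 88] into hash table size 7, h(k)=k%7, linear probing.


Insert 23: h=2 -> slot 2
Insert 40: h=5 -> slot 5
Insert 32: h=4 -> slot 4
Insert 54: h=5, 1 probes -> slot 6
Insert 61: h=5, 2 probes -> slot 0
Insert 35: h=0, 1 probes -> slot 1
Insert 88: h=4, 6 probes -> slot 3

Table: [61, 35, 23, 88, 32, 40, 54]


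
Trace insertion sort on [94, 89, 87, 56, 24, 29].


Initial: [94, 89, 87, 56, 24, 29]
Insert 89: [89, 94, 87, 56, 24, 29]
Insert 87: [87, 89, 94, 56, 24, 29]
Insert 56: [56, 87, 89, 94, 24, 29]
Insert 24: [24, 56, 87, 89, 94, 29]
Insert 29: [24, 29, 56, 87, 89, 94]

Sorted: [24, 29, 56, 87, 89, 94]


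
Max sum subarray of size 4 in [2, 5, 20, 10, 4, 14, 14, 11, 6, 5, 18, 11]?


[0:4]: 37
[1:5]: 39
[2:6]: 48
[3:7]: 42
[4:8]: 43
[5:9]: 45
[6:10]: 36
[7:11]: 40
[8:12]: 40

Max: 48 at [2:6]


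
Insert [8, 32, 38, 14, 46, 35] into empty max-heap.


Insert 8: [8]
Insert 32: [32, 8]
Insert 38: [38, 8, 32]
Insert 14: [38, 14, 32, 8]
Insert 46: [46, 38, 32, 8, 14]
Insert 35: [46, 38, 35, 8, 14, 32]

Final heap: [46, 38, 35, 8, 14, 32]


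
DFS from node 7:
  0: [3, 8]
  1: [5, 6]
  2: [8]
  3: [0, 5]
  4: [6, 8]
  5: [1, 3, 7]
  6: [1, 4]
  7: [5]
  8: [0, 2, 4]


Visit 7, push [5]
Visit 5, push [3, 1]
Visit 1, push [6]
Visit 6, push [4]
Visit 4, push [8]
Visit 8, push [2, 0]
Visit 0, push [3]
Visit 3, push []
Visit 2, push []

DFS order: [7, 5, 1, 6, 4, 8, 0, 3, 2]


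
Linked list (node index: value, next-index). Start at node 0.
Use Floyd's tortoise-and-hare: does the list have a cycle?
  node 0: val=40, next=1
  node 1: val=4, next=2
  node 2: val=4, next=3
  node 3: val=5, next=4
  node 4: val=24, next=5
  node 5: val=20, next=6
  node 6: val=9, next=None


Floyd's tortoise (slow, +1) and hare (fast, +2):
  init: slow=0, fast=0
  step 1: slow=1, fast=2
  step 2: slow=2, fast=4
  step 3: slow=3, fast=6
  step 4: fast -> None, no cycle

Cycle: no


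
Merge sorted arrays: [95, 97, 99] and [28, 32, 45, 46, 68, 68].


Take 28 from B
Take 32 from B
Take 45 from B
Take 46 from B
Take 68 from B
Take 68 from B

Merged: [28, 32, 45, 46, 68, 68, 95, 97, 99]


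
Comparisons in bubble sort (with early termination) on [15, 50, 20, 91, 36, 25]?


Algorithm: bubble sort (with early termination)
Input: [15, 50, 20, 91, 36, 25]
Sorted: [15, 20, 25, 36, 50, 91]

14


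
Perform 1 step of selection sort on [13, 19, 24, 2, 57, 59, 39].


Initial: [13, 19, 24, 2, 57, 59, 39]
Step 1: min=2 at 3
  Swap: [2, 19, 24, 13, 57, 59, 39]

After 1 step: [2, 19, 24, 13, 57, 59, 39]


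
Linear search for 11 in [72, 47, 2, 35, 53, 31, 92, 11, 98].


i=0: 72!=11
i=1: 47!=11
i=2: 2!=11
i=3: 35!=11
i=4: 53!=11
i=5: 31!=11
i=6: 92!=11
i=7: 11==11 found!

Found at 7, 8 comps


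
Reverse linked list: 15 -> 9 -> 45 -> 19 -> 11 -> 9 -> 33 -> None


Step 1: curr=15, set curr.next=prev(None) | reversed so far: 15
Step 2: curr=9, set curr.next=prev(15) | reversed so far: 9 -> 15
Step 3: curr=45, set curr.next=prev(9) | reversed so far: 45 -> 9 -> 15
Step 4: curr=19, set curr.next=prev(45) | reversed so far: 19 -> 45 -> 9 -> 15
Step 5: curr=11, set curr.next=prev(19) | reversed so far: 11 -> 19 -> 45 -> 9 -> 15
Step 6: curr=9, set curr.next=prev(11) | reversed so far: 9 -> 11 -> 19 -> 45 -> 9 -> 15
Step 7: curr=33, set curr.next=prev(9) | reversed so far: 33 -> 9 -> 11 -> 19 -> 45 -> 9 -> 15

33 -> 9 -> 11 -> 19 -> 45 -> 9 -> 15 -> None


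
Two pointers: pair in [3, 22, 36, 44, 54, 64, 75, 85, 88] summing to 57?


lo=0(3)+hi=8(88)=91
lo=0(3)+hi=7(85)=88
lo=0(3)+hi=6(75)=78
lo=0(3)+hi=5(64)=67
lo=0(3)+hi=4(54)=57

Yes: 3+54=57


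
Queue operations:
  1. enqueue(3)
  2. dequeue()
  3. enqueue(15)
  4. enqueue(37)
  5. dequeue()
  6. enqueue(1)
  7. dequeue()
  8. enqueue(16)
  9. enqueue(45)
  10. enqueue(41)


enqueue(3) -> [3]
dequeue()->3, []
enqueue(15) -> [15]
enqueue(37) -> [15, 37]
dequeue()->15, [37]
enqueue(1) -> [37, 1]
dequeue()->37, [1]
enqueue(16) -> [1, 16]
enqueue(45) -> [1, 16, 45]
enqueue(41) -> [1, 16, 45, 41]

Final queue: [1, 16, 45, 41]


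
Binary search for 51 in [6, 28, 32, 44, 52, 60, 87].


Step 1: lo=0, hi=6, mid=3, val=44
Step 2: lo=4, hi=6, mid=5, val=60
Step 3: lo=4, hi=4, mid=4, val=52

Not found


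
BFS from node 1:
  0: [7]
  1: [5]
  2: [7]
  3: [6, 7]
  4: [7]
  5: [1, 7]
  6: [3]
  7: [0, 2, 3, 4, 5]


Visit 1, enqueue [5]
Visit 5, enqueue [7]
Visit 7, enqueue [0, 2, 3, 4]
Visit 0, enqueue []
Visit 2, enqueue []
Visit 3, enqueue [6]
Visit 4, enqueue []
Visit 6, enqueue []

BFS order: [1, 5, 7, 0, 2, 3, 4, 6]


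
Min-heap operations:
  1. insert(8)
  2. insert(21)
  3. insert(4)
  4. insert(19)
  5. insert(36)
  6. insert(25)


insert(8) -> [8]
insert(21) -> [8, 21]
insert(4) -> [4, 21, 8]
insert(19) -> [4, 19, 8, 21]
insert(36) -> [4, 19, 8, 21, 36]
insert(25) -> [4, 19, 8, 21, 36, 25]

Final heap: [4, 19, 8, 21, 36, 25]


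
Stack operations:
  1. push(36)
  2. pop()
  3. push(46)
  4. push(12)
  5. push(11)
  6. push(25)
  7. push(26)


push(36) -> [36]
pop()->36, []
push(46) -> [46]
push(12) -> [46, 12]
push(11) -> [46, 12, 11]
push(25) -> [46, 12, 11, 25]
push(26) -> [46, 12, 11, 25, 26]

Final stack: [46, 12, 11, 25, 26]


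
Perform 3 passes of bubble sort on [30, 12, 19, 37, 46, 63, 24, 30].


Initial: [30, 12, 19, 37, 46, 63, 24, 30]
Pass 1: [12, 19, 30, 37, 46, 24, 30, 63] (4 swaps)
Pass 2: [12, 19, 30, 37, 24, 30, 46, 63] (2 swaps)
Pass 3: [12, 19, 30, 24, 30, 37, 46, 63] (2 swaps)

After 3 passes: [12, 19, 30, 24, 30, 37, 46, 63]


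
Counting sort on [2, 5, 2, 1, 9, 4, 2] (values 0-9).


Input: [2, 5, 2, 1, 9, 4, 2]
Counts: [0, 1, 3, 0, 1, 1, 0, 0, 0, 1]

Sorted: [1, 2, 2, 2, 4, 5, 9]


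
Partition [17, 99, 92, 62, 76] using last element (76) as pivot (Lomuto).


Pivot: 76
  17 <= 76: advance i (no swap)
  62 <= 76: swap -> [17, 62, 92, 99, 76]
Place pivot at 2: [17, 62, 76, 99, 92]

Partitioned: [17, 62, 76, 99, 92]


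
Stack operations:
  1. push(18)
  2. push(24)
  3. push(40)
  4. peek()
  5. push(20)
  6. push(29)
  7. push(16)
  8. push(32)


push(18) -> [18]
push(24) -> [18, 24]
push(40) -> [18, 24, 40]
peek()->40
push(20) -> [18, 24, 40, 20]
push(29) -> [18, 24, 40, 20, 29]
push(16) -> [18, 24, 40, 20, 29, 16]
push(32) -> [18, 24, 40, 20, 29, 16, 32]

Final stack: [18, 24, 40, 20, 29, 16, 32]


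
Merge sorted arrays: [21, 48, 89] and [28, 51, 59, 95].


Take 21 from A
Take 28 from B
Take 48 from A
Take 51 from B
Take 59 from B
Take 89 from A

Merged: [21, 28, 48, 51, 59, 89, 95]


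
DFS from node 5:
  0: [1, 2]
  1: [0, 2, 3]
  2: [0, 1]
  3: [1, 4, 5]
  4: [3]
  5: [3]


Visit 5, push [3]
Visit 3, push [4, 1]
Visit 1, push [2, 0]
Visit 0, push [2]
Visit 2, push []
Visit 4, push []

DFS order: [5, 3, 1, 0, 2, 4]


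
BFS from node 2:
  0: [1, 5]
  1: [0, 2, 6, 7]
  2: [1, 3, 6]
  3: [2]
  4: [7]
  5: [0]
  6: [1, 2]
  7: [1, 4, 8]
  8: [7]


Visit 2, enqueue [1, 3, 6]
Visit 1, enqueue [0, 7]
Visit 3, enqueue []
Visit 6, enqueue []
Visit 0, enqueue [5]
Visit 7, enqueue [4, 8]
Visit 5, enqueue []
Visit 4, enqueue []
Visit 8, enqueue []

BFS order: [2, 1, 3, 6, 0, 7, 5, 4, 8]


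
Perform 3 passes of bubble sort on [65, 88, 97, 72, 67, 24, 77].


Initial: [65, 88, 97, 72, 67, 24, 77]
Pass 1: [65, 88, 72, 67, 24, 77, 97] (4 swaps)
Pass 2: [65, 72, 67, 24, 77, 88, 97] (4 swaps)
Pass 3: [65, 67, 24, 72, 77, 88, 97] (2 swaps)

After 3 passes: [65, 67, 24, 72, 77, 88, 97]


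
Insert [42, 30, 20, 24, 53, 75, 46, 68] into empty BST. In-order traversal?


Insert 42: root
Insert 30: L from 42
Insert 20: L from 42 -> L from 30
Insert 24: L from 42 -> L from 30 -> R from 20
Insert 53: R from 42
Insert 75: R from 42 -> R from 53
Insert 46: R from 42 -> L from 53
Insert 68: R from 42 -> R from 53 -> L from 75

In-order: [20, 24, 30, 42, 46, 53, 68, 75]


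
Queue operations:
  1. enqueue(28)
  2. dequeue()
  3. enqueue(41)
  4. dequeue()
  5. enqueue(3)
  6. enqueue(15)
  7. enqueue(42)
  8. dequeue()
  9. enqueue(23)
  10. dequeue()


enqueue(28) -> [28]
dequeue()->28, []
enqueue(41) -> [41]
dequeue()->41, []
enqueue(3) -> [3]
enqueue(15) -> [3, 15]
enqueue(42) -> [3, 15, 42]
dequeue()->3, [15, 42]
enqueue(23) -> [15, 42, 23]
dequeue()->15, [42, 23]

Final queue: [42, 23]


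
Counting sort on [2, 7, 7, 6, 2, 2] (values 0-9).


Input: [2, 7, 7, 6, 2, 2]
Counts: [0, 0, 3, 0, 0, 0, 1, 2, 0, 0]

Sorted: [2, 2, 2, 6, 7, 7]


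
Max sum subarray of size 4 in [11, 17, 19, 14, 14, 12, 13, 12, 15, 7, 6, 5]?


[0:4]: 61
[1:5]: 64
[2:6]: 59
[3:7]: 53
[4:8]: 51
[5:9]: 52
[6:10]: 47
[7:11]: 40
[8:12]: 33

Max: 64 at [1:5]


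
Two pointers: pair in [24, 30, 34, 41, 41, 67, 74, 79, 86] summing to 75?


lo=0(24)+hi=8(86)=110
lo=0(24)+hi=7(79)=103
lo=0(24)+hi=6(74)=98
lo=0(24)+hi=5(67)=91
lo=0(24)+hi=4(41)=65
lo=1(30)+hi=4(41)=71
lo=2(34)+hi=4(41)=75

Yes: 34+41=75


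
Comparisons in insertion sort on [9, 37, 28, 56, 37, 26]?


Algorithm: insertion sort
Input: [9, 37, 28, 56, 37, 26]
Sorted: [9, 26, 28, 37, 37, 56]

11


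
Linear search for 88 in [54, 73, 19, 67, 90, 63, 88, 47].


i=0: 54!=88
i=1: 73!=88
i=2: 19!=88
i=3: 67!=88
i=4: 90!=88
i=5: 63!=88
i=6: 88==88 found!

Found at 6, 7 comps


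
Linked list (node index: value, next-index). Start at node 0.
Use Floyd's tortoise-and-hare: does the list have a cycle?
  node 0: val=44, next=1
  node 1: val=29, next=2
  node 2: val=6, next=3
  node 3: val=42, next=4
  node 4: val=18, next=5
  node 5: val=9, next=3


Floyd's tortoise (slow, +1) and hare (fast, +2):
  init: slow=0, fast=0
  step 1: slow=1, fast=2
  step 2: slow=2, fast=4
  step 3: slow=3, fast=3
  slow == fast at node 3: cycle detected

Cycle: yes


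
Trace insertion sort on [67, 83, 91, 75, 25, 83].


Initial: [67, 83, 91, 75, 25, 83]
Insert 83: [67, 83, 91, 75, 25, 83]
Insert 91: [67, 83, 91, 75, 25, 83]
Insert 75: [67, 75, 83, 91, 25, 83]
Insert 25: [25, 67, 75, 83, 91, 83]
Insert 83: [25, 67, 75, 83, 83, 91]

Sorted: [25, 67, 75, 83, 83, 91]


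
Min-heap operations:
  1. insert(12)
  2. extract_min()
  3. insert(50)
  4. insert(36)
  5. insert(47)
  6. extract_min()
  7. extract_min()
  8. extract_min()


insert(12) -> [12]
extract_min()->12, []
insert(50) -> [50]
insert(36) -> [36, 50]
insert(47) -> [36, 50, 47]
extract_min()->36, [47, 50]
extract_min()->47, [50]
extract_min()->50, []

Final heap: []


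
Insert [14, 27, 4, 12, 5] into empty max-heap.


Insert 14: [14]
Insert 27: [27, 14]
Insert 4: [27, 14, 4]
Insert 12: [27, 14, 4, 12]
Insert 5: [27, 14, 4, 12, 5]

Final heap: [27, 14, 4, 12, 5]


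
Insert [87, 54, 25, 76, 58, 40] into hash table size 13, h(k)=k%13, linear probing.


Insert 87: h=9 -> slot 9
Insert 54: h=2 -> slot 2
Insert 25: h=12 -> slot 12
Insert 76: h=11 -> slot 11
Insert 58: h=6 -> slot 6
Insert 40: h=1 -> slot 1

Table: [None, 40, 54, None, None, None, 58, None, None, 87, None, 76, 25]


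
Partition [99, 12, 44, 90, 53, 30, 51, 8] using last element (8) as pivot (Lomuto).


Pivot: 8
Place pivot at 0: [8, 12, 44, 90, 53, 30, 51, 99]

Partitioned: [8, 12, 44, 90, 53, 30, 51, 99]


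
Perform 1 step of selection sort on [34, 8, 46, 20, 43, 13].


Initial: [34, 8, 46, 20, 43, 13]
Step 1: min=8 at 1
  Swap: [8, 34, 46, 20, 43, 13]

After 1 step: [8, 34, 46, 20, 43, 13]


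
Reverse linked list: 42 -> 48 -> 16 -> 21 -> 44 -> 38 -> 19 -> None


Step 1: curr=42, set curr.next=prev(None) | reversed so far: 42
Step 2: curr=48, set curr.next=prev(42) | reversed so far: 48 -> 42
Step 3: curr=16, set curr.next=prev(48) | reversed so far: 16 -> 48 -> 42
Step 4: curr=21, set curr.next=prev(16) | reversed so far: 21 -> 16 -> 48 -> 42
Step 5: curr=44, set curr.next=prev(21) | reversed so far: 44 -> 21 -> 16 -> 48 -> 42
Step 6: curr=38, set curr.next=prev(44) | reversed so far: 38 -> 44 -> 21 -> 16 -> 48 -> 42
Step 7: curr=19, set curr.next=prev(38) | reversed so far: 19 -> 38 -> 44 -> 21 -> 16 -> 48 -> 42

19 -> 38 -> 44 -> 21 -> 16 -> 48 -> 42 -> None


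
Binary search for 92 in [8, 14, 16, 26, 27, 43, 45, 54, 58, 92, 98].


Step 1: lo=0, hi=10, mid=5, val=43
Step 2: lo=6, hi=10, mid=8, val=58
Step 3: lo=9, hi=10, mid=9, val=92

Found at index 9


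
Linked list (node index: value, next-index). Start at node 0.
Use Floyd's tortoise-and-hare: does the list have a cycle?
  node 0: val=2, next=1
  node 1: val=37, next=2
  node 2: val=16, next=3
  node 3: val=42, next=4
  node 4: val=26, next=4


Floyd's tortoise (slow, +1) and hare (fast, +2):
  init: slow=0, fast=0
  step 1: slow=1, fast=2
  step 2: slow=2, fast=4
  step 3: slow=3, fast=4
  step 4: slow=4, fast=4
  slow == fast at node 4: cycle detected

Cycle: yes


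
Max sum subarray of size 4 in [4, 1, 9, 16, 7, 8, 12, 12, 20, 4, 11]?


[0:4]: 30
[1:5]: 33
[2:6]: 40
[3:7]: 43
[4:8]: 39
[5:9]: 52
[6:10]: 48
[7:11]: 47

Max: 52 at [5:9]


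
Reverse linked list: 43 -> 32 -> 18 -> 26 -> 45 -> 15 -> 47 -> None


Step 1: curr=43, set curr.next=prev(None) | reversed so far: 43
Step 2: curr=32, set curr.next=prev(43) | reversed so far: 32 -> 43
Step 3: curr=18, set curr.next=prev(32) | reversed so far: 18 -> 32 -> 43
Step 4: curr=26, set curr.next=prev(18) | reversed so far: 26 -> 18 -> 32 -> 43
Step 5: curr=45, set curr.next=prev(26) | reversed so far: 45 -> 26 -> 18 -> 32 -> 43
Step 6: curr=15, set curr.next=prev(45) | reversed so far: 15 -> 45 -> 26 -> 18 -> 32 -> 43
Step 7: curr=47, set curr.next=prev(15) | reversed so far: 47 -> 15 -> 45 -> 26 -> 18 -> 32 -> 43

47 -> 15 -> 45 -> 26 -> 18 -> 32 -> 43 -> None


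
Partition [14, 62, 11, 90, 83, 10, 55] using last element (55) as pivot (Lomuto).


Pivot: 55
  14 <= 55: advance i (no swap)
  11 <= 55: swap -> [14, 11, 62, 90, 83, 10, 55]
  10 <= 55: swap -> [14, 11, 10, 90, 83, 62, 55]
Place pivot at 3: [14, 11, 10, 55, 83, 62, 90]

Partitioned: [14, 11, 10, 55, 83, 62, 90]


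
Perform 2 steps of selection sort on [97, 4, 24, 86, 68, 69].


Initial: [97, 4, 24, 86, 68, 69]
Step 1: min=4 at 1
  Swap: [4, 97, 24, 86, 68, 69]
Step 2: min=24 at 2
  Swap: [4, 24, 97, 86, 68, 69]

After 2 steps: [4, 24, 97, 86, 68, 69]


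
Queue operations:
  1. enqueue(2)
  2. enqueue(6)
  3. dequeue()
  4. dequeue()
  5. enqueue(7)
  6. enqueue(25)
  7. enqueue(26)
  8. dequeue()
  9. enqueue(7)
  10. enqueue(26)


enqueue(2) -> [2]
enqueue(6) -> [2, 6]
dequeue()->2, [6]
dequeue()->6, []
enqueue(7) -> [7]
enqueue(25) -> [7, 25]
enqueue(26) -> [7, 25, 26]
dequeue()->7, [25, 26]
enqueue(7) -> [25, 26, 7]
enqueue(26) -> [25, 26, 7, 26]

Final queue: [25, 26, 7, 26]


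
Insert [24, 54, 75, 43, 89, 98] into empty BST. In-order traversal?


Insert 24: root
Insert 54: R from 24
Insert 75: R from 24 -> R from 54
Insert 43: R from 24 -> L from 54
Insert 89: R from 24 -> R from 54 -> R from 75
Insert 98: R from 24 -> R from 54 -> R from 75 -> R from 89

In-order: [24, 43, 54, 75, 89, 98]


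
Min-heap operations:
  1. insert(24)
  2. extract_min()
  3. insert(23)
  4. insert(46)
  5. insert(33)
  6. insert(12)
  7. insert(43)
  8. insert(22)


insert(24) -> [24]
extract_min()->24, []
insert(23) -> [23]
insert(46) -> [23, 46]
insert(33) -> [23, 46, 33]
insert(12) -> [12, 23, 33, 46]
insert(43) -> [12, 23, 33, 46, 43]
insert(22) -> [12, 23, 22, 46, 43, 33]

Final heap: [12, 23, 22, 46, 43, 33]


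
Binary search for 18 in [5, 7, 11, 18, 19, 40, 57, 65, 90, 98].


Step 1: lo=0, hi=9, mid=4, val=19
Step 2: lo=0, hi=3, mid=1, val=7
Step 3: lo=2, hi=3, mid=2, val=11
Step 4: lo=3, hi=3, mid=3, val=18

Found at index 3


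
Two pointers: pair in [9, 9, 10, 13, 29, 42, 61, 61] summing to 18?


lo=0(9)+hi=7(61)=70
lo=0(9)+hi=6(61)=70
lo=0(9)+hi=5(42)=51
lo=0(9)+hi=4(29)=38
lo=0(9)+hi=3(13)=22
lo=0(9)+hi=2(10)=19
lo=0(9)+hi=1(9)=18

Yes: 9+9=18


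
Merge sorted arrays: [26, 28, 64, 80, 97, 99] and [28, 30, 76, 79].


Take 26 from A
Take 28 from A
Take 28 from B
Take 30 from B
Take 64 from A
Take 76 from B
Take 79 from B

Merged: [26, 28, 28, 30, 64, 76, 79, 80, 97, 99]


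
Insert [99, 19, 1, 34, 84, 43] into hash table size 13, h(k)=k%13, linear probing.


Insert 99: h=8 -> slot 8
Insert 19: h=6 -> slot 6
Insert 1: h=1 -> slot 1
Insert 34: h=8, 1 probes -> slot 9
Insert 84: h=6, 1 probes -> slot 7
Insert 43: h=4 -> slot 4

Table: [None, 1, None, None, 43, None, 19, 84, 99, 34, None, None, None]


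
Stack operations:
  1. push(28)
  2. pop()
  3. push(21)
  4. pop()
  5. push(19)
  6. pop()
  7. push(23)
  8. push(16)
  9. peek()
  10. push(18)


push(28) -> [28]
pop()->28, []
push(21) -> [21]
pop()->21, []
push(19) -> [19]
pop()->19, []
push(23) -> [23]
push(16) -> [23, 16]
peek()->16
push(18) -> [23, 16, 18]

Final stack: [23, 16, 18]


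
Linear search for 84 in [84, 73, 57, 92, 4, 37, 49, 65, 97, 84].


i=0: 84==84 found!

Found at 0, 1 comps


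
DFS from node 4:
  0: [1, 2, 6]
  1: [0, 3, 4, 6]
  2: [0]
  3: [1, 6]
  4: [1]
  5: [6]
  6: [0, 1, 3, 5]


Visit 4, push [1]
Visit 1, push [6, 3, 0]
Visit 0, push [6, 2]
Visit 2, push []
Visit 6, push [5, 3]
Visit 3, push []
Visit 5, push []

DFS order: [4, 1, 0, 2, 6, 3, 5]


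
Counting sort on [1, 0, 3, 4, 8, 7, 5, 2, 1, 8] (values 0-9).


Input: [1, 0, 3, 4, 8, 7, 5, 2, 1, 8]
Counts: [1, 2, 1, 1, 1, 1, 0, 1, 2, 0]

Sorted: [0, 1, 1, 2, 3, 4, 5, 7, 8, 8]


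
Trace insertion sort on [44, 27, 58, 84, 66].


Initial: [44, 27, 58, 84, 66]
Insert 27: [27, 44, 58, 84, 66]
Insert 58: [27, 44, 58, 84, 66]
Insert 84: [27, 44, 58, 84, 66]
Insert 66: [27, 44, 58, 66, 84]

Sorted: [27, 44, 58, 66, 84]


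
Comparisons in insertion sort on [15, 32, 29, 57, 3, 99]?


Algorithm: insertion sort
Input: [15, 32, 29, 57, 3, 99]
Sorted: [3, 15, 29, 32, 57, 99]

9


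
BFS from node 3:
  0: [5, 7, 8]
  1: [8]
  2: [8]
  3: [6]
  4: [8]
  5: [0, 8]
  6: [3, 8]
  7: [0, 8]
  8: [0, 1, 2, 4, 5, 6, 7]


Visit 3, enqueue [6]
Visit 6, enqueue [8]
Visit 8, enqueue [0, 1, 2, 4, 5, 7]
Visit 0, enqueue []
Visit 1, enqueue []
Visit 2, enqueue []
Visit 4, enqueue []
Visit 5, enqueue []
Visit 7, enqueue []

BFS order: [3, 6, 8, 0, 1, 2, 4, 5, 7]


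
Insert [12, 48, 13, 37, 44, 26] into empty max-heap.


Insert 12: [12]
Insert 48: [48, 12]
Insert 13: [48, 12, 13]
Insert 37: [48, 37, 13, 12]
Insert 44: [48, 44, 13, 12, 37]
Insert 26: [48, 44, 26, 12, 37, 13]

Final heap: [48, 44, 26, 12, 37, 13]


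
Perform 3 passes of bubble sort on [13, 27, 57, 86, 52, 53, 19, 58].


Initial: [13, 27, 57, 86, 52, 53, 19, 58]
Pass 1: [13, 27, 57, 52, 53, 19, 58, 86] (4 swaps)
Pass 2: [13, 27, 52, 53, 19, 57, 58, 86] (3 swaps)
Pass 3: [13, 27, 52, 19, 53, 57, 58, 86] (1 swaps)

After 3 passes: [13, 27, 52, 19, 53, 57, 58, 86]


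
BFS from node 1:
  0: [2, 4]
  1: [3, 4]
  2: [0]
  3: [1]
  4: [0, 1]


Visit 1, enqueue [3, 4]
Visit 3, enqueue []
Visit 4, enqueue [0]
Visit 0, enqueue [2]
Visit 2, enqueue []

BFS order: [1, 3, 4, 0, 2]


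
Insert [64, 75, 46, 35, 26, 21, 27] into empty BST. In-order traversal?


Insert 64: root
Insert 75: R from 64
Insert 46: L from 64
Insert 35: L from 64 -> L from 46
Insert 26: L from 64 -> L from 46 -> L from 35
Insert 21: L from 64 -> L from 46 -> L from 35 -> L from 26
Insert 27: L from 64 -> L from 46 -> L from 35 -> R from 26

In-order: [21, 26, 27, 35, 46, 64, 75]


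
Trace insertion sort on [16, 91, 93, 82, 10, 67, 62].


Initial: [16, 91, 93, 82, 10, 67, 62]
Insert 91: [16, 91, 93, 82, 10, 67, 62]
Insert 93: [16, 91, 93, 82, 10, 67, 62]
Insert 82: [16, 82, 91, 93, 10, 67, 62]
Insert 10: [10, 16, 82, 91, 93, 67, 62]
Insert 67: [10, 16, 67, 82, 91, 93, 62]
Insert 62: [10, 16, 62, 67, 82, 91, 93]

Sorted: [10, 16, 62, 67, 82, 91, 93]


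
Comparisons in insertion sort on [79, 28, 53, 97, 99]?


Algorithm: insertion sort
Input: [79, 28, 53, 97, 99]
Sorted: [28, 53, 79, 97, 99]

5


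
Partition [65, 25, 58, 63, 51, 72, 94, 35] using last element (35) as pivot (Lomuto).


Pivot: 35
  25 <= 35: swap -> [25, 65, 58, 63, 51, 72, 94, 35]
Place pivot at 1: [25, 35, 58, 63, 51, 72, 94, 65]

Partitioned: [25, 35, 58, 63, 51, 72, 94, 65]


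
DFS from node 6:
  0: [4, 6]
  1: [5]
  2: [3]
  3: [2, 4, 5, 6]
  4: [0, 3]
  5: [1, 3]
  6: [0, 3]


Visit 6, push [3, 0]
Visit 0, push [4]
Visit 4, push [3]
Visit 3, push [5, 2]
Visit 2, push []
Visit 5, push [1]
Visit 1, push []

DFS order: [6, 0, 4, 3, 2, 5, 1]


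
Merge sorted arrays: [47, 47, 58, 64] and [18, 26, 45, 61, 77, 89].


Take 18 from B
Take 26 from B
Take 45 from B
Take 47 from A
Take 47 from A
Take 58 from A
Take 61 from B
Take 64 from A

Merged: [18, 26, 45, 47, 47, 58, 61, 64, 77, 89]


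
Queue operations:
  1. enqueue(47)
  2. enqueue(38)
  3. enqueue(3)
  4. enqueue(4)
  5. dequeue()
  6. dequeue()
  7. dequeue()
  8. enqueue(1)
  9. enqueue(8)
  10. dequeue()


enqueue(47) -> [47]
enqueue(38) -> [47, 38]
enqueue(3) -> [47, 38, 3]
enqueue(4) -> [47, 38, 3, 4]
dequeue()->47, [38, 3, 4]
dequeue()->38, [3, 4]
dequeue()->3, [4]
enqueue(1) -> [4, 1]
enqueue(8) -> [4, 1, 8]
dequeue()->4, [1, 8]

Final queue: [1, 8]


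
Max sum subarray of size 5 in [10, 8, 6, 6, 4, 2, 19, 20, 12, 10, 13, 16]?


[0:5]: 34
[1:6]: 26
[2:7]: 37
[3:8]: 51
[4:9]: 57
[5:10]: 63
[6:11]: 74
[7:12]: 71

Max: 74 at [6:11]


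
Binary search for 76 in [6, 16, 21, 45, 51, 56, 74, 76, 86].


Step 1: lo=0, hi=8, mid=4, val=51
Step 2: lo=5, hi=8, mid=6, val=74
Step 3: lo=7, hi=8, mid=7, val=76

Found at index 7


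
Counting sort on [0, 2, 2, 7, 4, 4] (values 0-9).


Input: [0, 2, 2, 7, 4, 4]
Counts: [1, 0, 2, 0, 2, 0, 0, 1, 0, 0]

Sorted: [0, 2, 2, 4, 4, 7]


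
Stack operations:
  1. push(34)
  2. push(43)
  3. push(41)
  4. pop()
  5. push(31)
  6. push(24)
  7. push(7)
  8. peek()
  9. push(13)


push(34) -> [34]
push(43) -> [34, 43]
push(41) -> [34, 43, 41]
pop()->41, [34, 43]
push(31) -> [34, 43, 31]
push(24) -> [34, 43, 31, 24]
push(7) -> [34, 43, 31, 24, 7]
peek()->7
push(13) -> [34, 43, 31, 24, 7, 13]

Final stack: [34, 43, 31, 24, 7, 13]


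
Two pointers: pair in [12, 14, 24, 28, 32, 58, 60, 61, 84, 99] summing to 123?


lo=0(12)+hi=9(99)=111
lo=1(14)+hi=9(99)=113
lo=2(24)+hi=9(99)=123

Yes: 24+99=123


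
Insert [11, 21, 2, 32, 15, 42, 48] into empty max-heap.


Insert 11: [11]
Insert 21: [21, 11]
Insert 2: [21, 11, 2]
Insert 32: [32, 21, 2, 11]
Insert 15: [32, 21, 2, 11, 15]
Insert 42: [42, 21, 32, 11, 15, 2]
Insert 48: [48, 21, 42, 11, 15, 2, 32]

Final heap: [48, 21, 42, 11, 15, 2, 32]


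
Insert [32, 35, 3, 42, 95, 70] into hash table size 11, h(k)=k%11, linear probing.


Insert 32: h=10 -> slot 10
Insert 35: h=2 -> slot 2
Insert 3: h=3 -> slot 3
Insert 42: h=9 -> slot 9
Insert 95: h=7 -> slot 7
Insert 70: h=4 -> slot 4

Table: [None, None, 35, 3, 70, None, None, 95, None, 42, 32]


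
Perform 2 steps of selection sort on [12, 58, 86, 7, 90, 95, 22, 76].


Initial: [12, 58, 86, 7, 90, 95, 22, 76]
Step 1: min=7 at 3
  Swap: [7, 58, 86, 12, 90, 95, 22, 76]
Step 2: min=12 at 3
  Swap: [7, 12, 86, 58, 90, 95, 22, 76]

After 2 steps: [7, 12, 86, 58, 90, 95, 22, 76]


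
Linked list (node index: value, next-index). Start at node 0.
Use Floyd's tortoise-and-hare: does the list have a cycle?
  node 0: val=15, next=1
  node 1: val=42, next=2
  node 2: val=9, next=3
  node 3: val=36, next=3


Floyd's tortoise (slow, +1) and hare (fast, +2):
  init: slow=0, fast=0
  step 1: slow=1, fast=2
  step 2: slow=2, fast=3
  step 3: slow=3, fast=3
  slow == fast at node 3: cycle detected

Cycle: yes


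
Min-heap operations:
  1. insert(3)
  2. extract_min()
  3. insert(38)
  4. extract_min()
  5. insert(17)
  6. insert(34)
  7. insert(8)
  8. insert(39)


insert(3) -> [3]
extract_min()->3, []
insert(38) -> [38]
extract_min()->38, []
insert(17) -> [17]
insert(34) -> [17, 34]
insert(8) -> [8, 34, 17]
insert(39) -> [8, 34, 17, 39]

Final heap: [8, 34, 17, 39]


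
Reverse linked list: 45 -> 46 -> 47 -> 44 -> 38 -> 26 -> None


Step 1: curr=45, set curr.next=prev(None) | reversed so far: 45
Step 2: curr=46, set curr.next=prev(45) | reversed so far: 46 -> 45
Step 3: curr=47, set curr.next=prev(46) | reversed so far: 47 -> 46 -> 45
Step 4: curr=44, set curr.next=prev(47) | reversed so far: 44 -> 47 -> 46 -> 45
Step 5: curr=38, set curr.next=prev(44) | reversed so far: 38 -> 44 -> 47 -> 46 -> 45
Step 6: curr=26, set curr.next=prev(38) | reversed so far: 26 -> 38 -> 44 -> 47 -> 46 -> 45

26 -> 38 -> 44 -> 47 -> 46 -> 45 -> None


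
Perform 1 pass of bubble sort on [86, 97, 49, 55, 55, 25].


Initial: [86, 97, 49, 55, 55, 25]
Pass 1: [86, 49, 55, 55, 25, 97] (4 swaps)

After 1 pass: [86, 49, 55, 55, 25, 97]
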